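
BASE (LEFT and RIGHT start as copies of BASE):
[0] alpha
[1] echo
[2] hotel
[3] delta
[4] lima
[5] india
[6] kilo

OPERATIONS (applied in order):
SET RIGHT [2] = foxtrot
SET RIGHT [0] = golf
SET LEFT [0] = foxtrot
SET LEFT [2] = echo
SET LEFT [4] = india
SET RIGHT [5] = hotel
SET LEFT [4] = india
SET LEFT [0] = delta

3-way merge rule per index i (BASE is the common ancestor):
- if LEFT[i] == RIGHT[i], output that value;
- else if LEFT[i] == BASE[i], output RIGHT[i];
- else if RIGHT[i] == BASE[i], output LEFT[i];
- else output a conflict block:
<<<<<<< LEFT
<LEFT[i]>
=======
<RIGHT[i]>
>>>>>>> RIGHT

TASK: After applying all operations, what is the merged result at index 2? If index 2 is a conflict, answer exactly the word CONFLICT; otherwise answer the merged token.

Final LEFT:  [delta, echo, echo, delta, india, india, kilo]
Final RIGHT: [golf, echo, foxtrot, delta, lima, hotel, kilo]
i=0: BASE=alpha L=delta R=golf all differ -> CONFLICT
i=1: L=echo R=echo -> agree -> echo
i=2: BASE=hotel L=echo R=foxtrot all differ -> CONFLICT
i=3: L=delta R=delta -> agree -> delta
i=4: L=india, R=lima=BASE -> take LEFT -> india
i=5: L=india=BASE, R=hotel -> take RIGHT -> hotel
i=6: L=kilo R=kilo -> agree -> kilo
Index 2 -> CONFLICT

Answer: CONFLICT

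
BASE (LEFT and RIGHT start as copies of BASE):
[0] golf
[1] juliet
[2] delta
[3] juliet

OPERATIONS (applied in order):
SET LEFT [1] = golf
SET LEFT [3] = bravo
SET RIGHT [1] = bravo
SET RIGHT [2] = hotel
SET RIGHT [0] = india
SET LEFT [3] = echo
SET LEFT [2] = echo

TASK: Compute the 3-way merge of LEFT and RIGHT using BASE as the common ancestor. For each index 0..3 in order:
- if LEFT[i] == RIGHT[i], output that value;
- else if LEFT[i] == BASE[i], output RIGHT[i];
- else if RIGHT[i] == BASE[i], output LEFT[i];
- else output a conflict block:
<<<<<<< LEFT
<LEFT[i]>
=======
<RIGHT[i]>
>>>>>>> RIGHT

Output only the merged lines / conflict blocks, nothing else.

Final LEFT:  [golf, golf, echo, echo]
Final RIGHT: [india, bravo, hotel, juliet]
i=0: L=golf=BASE, R=india -> take RIGHT -> india
i=1: BASE=juliet L=golf R=bravo all differ -> CONFLICT
i=2: BASE=delta L=echo R=hotel all differ -> CONFLICT
i=3: L=echo, R=juliet=BASE -> take LEFT -> echo

Answer: india
<<<<<<< LEFT
golf
=======
bravo
>>>>>>> RIGHT
<<<<<<< LEFT
echo
=======
hotel
>>>>>>> RIGHT
echo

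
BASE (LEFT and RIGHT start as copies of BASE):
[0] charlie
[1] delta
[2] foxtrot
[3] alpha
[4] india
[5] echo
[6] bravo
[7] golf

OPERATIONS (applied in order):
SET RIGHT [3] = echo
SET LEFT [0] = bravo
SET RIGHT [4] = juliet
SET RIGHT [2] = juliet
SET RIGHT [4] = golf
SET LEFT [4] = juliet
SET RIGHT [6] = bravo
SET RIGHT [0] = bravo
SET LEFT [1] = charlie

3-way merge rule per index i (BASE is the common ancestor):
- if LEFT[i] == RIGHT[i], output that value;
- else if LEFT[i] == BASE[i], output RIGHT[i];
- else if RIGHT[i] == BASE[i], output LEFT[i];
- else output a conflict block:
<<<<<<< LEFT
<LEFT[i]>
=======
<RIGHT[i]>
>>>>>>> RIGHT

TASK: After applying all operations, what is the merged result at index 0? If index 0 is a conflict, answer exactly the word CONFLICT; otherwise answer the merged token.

Final LEFT:  [bravo, charlie, foxtrot, alpha, juliet, echo, bravo, golf]
Final RIGHT: [bravo, delta, juliet, echo, golf, echo, bravo, golf]
i=0: L=bravo R=bravo -> agree -> bravo
i=1: L=charlie, R=delta=BASE -> take LEFT -> charlie
i=2: L=foxtrot=BASE, R=juliet -> take RIGHT -> juliet
i=3: L=alpha=BASE, R=echo -> take RIGHT -> echo
i=4: BASE=india L=juliet R=golf all differ -> CONFLICT
i=5: L=echo R=echo -> agree -> echo
i=6: L=bravo R=bravo -> agree -> bravo
i=7: L=golf R=golf -> agree -> golf
Index 0 -> bravo

Answer: bravo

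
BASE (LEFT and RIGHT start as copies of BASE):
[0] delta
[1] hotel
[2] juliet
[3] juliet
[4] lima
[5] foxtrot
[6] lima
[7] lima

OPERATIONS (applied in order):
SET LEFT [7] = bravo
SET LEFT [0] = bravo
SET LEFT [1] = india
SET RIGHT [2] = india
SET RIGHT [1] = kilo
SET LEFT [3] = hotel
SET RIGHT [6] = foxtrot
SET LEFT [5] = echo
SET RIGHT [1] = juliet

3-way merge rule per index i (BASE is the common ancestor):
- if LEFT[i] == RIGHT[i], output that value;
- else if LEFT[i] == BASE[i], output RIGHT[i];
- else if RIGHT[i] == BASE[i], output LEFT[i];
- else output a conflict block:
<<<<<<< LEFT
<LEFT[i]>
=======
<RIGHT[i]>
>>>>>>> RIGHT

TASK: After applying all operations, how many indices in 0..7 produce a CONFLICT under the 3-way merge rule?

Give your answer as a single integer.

Final LEFT:  [bravo, india, juliet, hotel, lima, echo, lima, bravo]
Final RIGHT: [delta, juliet, india, juliet, lima, foxtrot, foxtrot, lima]
i=0: L=bravo, R=delta=BASE -> take LEFT -> bravo
i=1: BASE=hotel L=india R=juliet all differ -> CONFLICT
i=2: L=juliet=BASE, R=india -> take RIGHT -> india
i=3: L=hotel, R=juliet=BASE -> take LEFT -> hotel
i=4: L=lima R=lima -> agree -> lima
i=5: L=echo, R=foxtrot=BASE -> take LEFT -> echo
i=6: L=lima=BASE, R=foxtrot -> take RIGHT -> foxtrot
i=7: L=bravo, R=lima=BASE -> take LEFT -> bravo
Conflict count: 1

Answer: 1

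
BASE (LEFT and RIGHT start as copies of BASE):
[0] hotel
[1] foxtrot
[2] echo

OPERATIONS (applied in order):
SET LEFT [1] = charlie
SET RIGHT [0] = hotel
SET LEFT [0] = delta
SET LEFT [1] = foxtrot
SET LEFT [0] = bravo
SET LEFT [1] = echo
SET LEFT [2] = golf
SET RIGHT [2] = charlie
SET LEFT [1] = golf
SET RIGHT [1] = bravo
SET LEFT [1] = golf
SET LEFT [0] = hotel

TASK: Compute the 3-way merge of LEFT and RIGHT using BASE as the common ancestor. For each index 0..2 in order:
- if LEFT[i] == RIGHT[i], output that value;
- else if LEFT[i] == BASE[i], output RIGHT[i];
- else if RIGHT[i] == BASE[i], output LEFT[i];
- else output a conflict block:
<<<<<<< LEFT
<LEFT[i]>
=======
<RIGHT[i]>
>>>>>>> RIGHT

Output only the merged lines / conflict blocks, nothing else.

Final LEFT:  [hotel, golf, golf]
Final RIGHT: [hotel, bravo, charlie]
i=0: L=hotel R=hotel -> agree -> hotel
i=1: BASE=foxtrot L=golf R=bravo all differ -> CONFLICT
i=2: BASE=echo L=golf R=charlie all differ -> CONFLICT

Answer: hotel
<<<<<<< LEFT
golf
=======
bravo
>>>>>>> RIGHT
<<<<<<< LEFT
golf
=======
charlie
>>>>>>> RIGHT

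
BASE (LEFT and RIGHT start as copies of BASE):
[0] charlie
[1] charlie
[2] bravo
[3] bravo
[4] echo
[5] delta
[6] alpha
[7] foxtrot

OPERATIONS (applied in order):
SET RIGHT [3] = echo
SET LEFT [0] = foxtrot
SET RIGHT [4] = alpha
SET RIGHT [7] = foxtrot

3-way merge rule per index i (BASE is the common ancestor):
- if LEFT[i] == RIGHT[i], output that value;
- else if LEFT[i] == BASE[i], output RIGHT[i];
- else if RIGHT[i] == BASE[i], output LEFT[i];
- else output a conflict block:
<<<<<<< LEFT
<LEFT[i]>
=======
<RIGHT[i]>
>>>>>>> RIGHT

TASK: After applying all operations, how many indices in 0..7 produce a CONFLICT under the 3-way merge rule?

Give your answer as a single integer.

Answer: 0

Derivation:
Final LEFT:  [foxtrot, charlie, bravo, bravo, echo, delta, alpha, foxtrot]
Final RIGHT: [charlie, charlie, bravo, echo, alpha, delta, alpha, foxtrot]
i=0: L=foxtrot, R=charlie=BASE -> take LEFT -> foxtrot
i=1: L=charlie R=charlie -> agree -> charlie
i=2: L=bravo R=bravo -> agree -> bravo
i=3: L=bravo=BASE, R=echo -> take RIGHT -> echo
i=4: L=echo=BASE, R=alpha -> take RIGHT -> alpha
i=5: L=delta R=delta -> agree -> delta
i=6: L=alpha R=alpha -> agree -> alpha
i=7: L=foxtrot R=foxtrot -> agree -> foxtrot
Conflict count: 0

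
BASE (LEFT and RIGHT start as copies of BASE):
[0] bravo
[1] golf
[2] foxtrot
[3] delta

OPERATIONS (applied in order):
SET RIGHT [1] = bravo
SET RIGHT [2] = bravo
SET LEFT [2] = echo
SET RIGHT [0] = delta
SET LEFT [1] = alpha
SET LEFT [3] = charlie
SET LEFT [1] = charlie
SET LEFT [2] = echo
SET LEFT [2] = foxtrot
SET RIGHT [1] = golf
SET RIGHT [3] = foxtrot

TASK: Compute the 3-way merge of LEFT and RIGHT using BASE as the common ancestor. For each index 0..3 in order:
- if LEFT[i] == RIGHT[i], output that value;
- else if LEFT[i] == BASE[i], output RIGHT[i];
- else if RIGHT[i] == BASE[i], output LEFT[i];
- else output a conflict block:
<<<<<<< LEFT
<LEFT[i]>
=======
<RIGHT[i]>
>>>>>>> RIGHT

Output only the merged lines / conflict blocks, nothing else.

Answer: delta
charlie
bravo
<<<<<<< LEFT
charlie
=======
foxtrot
>>>>>>> RIGHT

Derivation:
Final LEFT:  [bravo, charlie, foxtrot, charlie]
Final RIGHT: [delta, golf, bravo, foxtrot]
i=0: L=bravo=BASE, R=delta -> take RIGHT -> delta
i=1: L=charlie, R=golf=BASE -> take LEFT -> charlie
i=2: L=foxtrot=BASE, R=bravo -> take RIGHT -> bravo
i=3: BASE=delta L=charlie R=foxtrot all differ -> CONFLICT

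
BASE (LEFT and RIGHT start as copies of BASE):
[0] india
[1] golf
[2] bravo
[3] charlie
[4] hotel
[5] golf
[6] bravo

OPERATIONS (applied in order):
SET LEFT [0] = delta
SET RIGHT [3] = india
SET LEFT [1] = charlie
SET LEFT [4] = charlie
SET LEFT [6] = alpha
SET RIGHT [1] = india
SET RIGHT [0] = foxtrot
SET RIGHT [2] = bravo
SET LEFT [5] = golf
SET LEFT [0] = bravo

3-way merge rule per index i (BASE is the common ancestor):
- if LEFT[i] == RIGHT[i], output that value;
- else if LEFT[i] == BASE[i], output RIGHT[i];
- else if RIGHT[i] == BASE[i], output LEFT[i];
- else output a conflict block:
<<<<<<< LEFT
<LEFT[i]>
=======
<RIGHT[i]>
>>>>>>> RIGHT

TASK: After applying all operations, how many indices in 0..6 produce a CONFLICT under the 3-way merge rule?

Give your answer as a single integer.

Answer: 2

Derivation:
Final LEFT:  [bravo, charlie, bravo, charlie, charlie, golf, alpha]
Final RIGHT: [foxtrot, india, bravo, india, hotel, golf, bravo]
i=0: BASE=india L=bravo R=foxtrot all differ -> CONFLICT
i=1: BASE=golf L=charlie R=india all differ -> CONFLICT
i=2: L=bravo R=bravo -> agree -> bravo
i=3: L=charlie=BASE, R=india -> take RIGHT -> india
i=4: L=charlie, R=hotel=BASE -> take LEFT -> charlie
i=5: L=golf R=golf -> agree -> golf
i=6: L=alpha, R=bravo=BASE -> take LEFT -> alpha
Conflict count: 2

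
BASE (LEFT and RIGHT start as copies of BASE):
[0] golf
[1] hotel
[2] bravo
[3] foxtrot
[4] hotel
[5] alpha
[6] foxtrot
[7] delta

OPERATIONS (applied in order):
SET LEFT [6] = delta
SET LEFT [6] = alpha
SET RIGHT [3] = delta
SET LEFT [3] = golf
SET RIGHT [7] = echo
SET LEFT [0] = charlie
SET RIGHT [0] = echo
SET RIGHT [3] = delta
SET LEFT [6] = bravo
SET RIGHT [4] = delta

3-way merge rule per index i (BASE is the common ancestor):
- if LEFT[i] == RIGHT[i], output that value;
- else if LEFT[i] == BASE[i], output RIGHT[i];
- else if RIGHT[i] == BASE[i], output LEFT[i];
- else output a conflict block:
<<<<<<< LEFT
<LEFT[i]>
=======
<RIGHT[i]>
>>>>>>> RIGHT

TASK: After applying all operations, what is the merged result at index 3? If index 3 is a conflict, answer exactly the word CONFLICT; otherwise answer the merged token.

Final LEFT:  [charlie, hotel, bravo, golf, hotel, alpha, bravo, delta]
Final RIGHT: [echo, hotel, bravo, delta, delta, alpha, foxtrot, echo]
i=0: BASE=golf L=charlie R=echo all differ -> CONFLICT
i=1: L=hotel R=hotel -> agree -> hotel
i=2: L=bravo R=bravo -> agree -> bravo
i=3: BASE=foxtrot L=golf R=delta all differ -> CONFLICT
i=4: L=hotel=BASE, R=delta -> take RIGHT -> delta
i=5: L=alpha R=alpha -> agree -> alpha
i=6: L=bravo, R=foxtrot=BASE -> take LEFT -> bravo
i=7: L=delta=BASE, R=echo -> take RIGHT -> echo
Index 3 -> CONFLICT

Answer: CONFLICT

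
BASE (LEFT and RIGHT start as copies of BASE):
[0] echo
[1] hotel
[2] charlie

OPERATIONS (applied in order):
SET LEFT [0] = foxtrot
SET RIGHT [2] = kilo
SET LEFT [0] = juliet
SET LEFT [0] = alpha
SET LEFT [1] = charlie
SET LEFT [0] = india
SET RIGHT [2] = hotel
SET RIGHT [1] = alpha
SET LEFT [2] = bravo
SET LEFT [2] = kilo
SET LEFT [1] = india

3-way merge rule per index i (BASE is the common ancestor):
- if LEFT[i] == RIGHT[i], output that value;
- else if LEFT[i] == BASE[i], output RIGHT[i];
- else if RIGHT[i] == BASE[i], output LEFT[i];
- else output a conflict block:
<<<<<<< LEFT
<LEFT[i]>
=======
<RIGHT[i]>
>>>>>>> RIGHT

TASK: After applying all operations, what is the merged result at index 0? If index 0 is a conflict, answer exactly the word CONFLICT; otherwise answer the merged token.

Final LEFT:  [india, india, kilo]
Final RIGHT: [echo, alpha, hotel]
i=0: L=india, R=echo=BASE -> take LEFT -> india
i=1: BASE=hotel L=india R=alpha all differ -> CONFLICT
i=2: BASE=charlie L=kilo R=hotel all differ -> CONFLICT
Index 0 -> india

Answer: india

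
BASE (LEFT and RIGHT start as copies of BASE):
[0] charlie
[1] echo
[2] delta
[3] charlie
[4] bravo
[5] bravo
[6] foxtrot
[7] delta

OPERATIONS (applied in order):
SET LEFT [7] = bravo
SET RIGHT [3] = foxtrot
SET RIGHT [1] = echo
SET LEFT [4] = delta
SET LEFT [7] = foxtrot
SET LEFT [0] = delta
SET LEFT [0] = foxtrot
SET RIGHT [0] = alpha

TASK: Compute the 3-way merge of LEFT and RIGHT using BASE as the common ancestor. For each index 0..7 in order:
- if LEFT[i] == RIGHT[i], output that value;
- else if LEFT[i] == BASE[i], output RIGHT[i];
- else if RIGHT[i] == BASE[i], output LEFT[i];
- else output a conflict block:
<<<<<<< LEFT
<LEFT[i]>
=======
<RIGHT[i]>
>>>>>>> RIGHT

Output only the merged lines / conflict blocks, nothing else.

Final LEFT:  [foxtrot, echo, delta, charlie, delta, bravo, foxtrot, foxtrot]
Final RIGHT: [alpha, echo, delta, foxtrot, bravo, bravo, foxtrot, delta]
i=0: BASE=charlie L=foxtrot R=alpha all differ -> CONFLICT
i=1: L=echo R=echo -> agree -> echo
i=2: L=delta R=delta -> agree -> delta
i=3: L=charlie=BASE, R=foxtrot -> take RIGHT -> foxtrot
i=4: L=delta, R=bravo=BASE -> take LEFT -> delta
i=5: L=bravo R=bravo -> agree -> bravo
i=6: L=foxtrot R=foxtrot -> agree -> foxtrot
i=7: L=foxtrot, R=delta=BASE -> take LEFT -> foxtrot

Answer: <<<<<<< LEFT
foxtrot
=======
alpha
>>>>>>> RIGHT
echo
delta
foxtrot
delta
bravo
foxtrot
foxtrot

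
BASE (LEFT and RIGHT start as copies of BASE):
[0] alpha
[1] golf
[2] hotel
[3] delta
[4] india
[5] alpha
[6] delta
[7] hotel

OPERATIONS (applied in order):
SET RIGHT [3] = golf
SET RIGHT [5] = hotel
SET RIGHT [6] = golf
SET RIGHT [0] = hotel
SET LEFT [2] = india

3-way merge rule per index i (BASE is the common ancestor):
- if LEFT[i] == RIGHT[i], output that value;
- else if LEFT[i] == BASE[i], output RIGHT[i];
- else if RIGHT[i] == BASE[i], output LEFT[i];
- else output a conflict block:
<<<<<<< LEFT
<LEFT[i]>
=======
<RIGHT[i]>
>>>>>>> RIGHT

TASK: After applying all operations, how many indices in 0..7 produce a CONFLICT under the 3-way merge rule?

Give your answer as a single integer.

Answer: 0

Derivation:
Final LEFT:  [alpha, golf, india, delta, india, alpha, delta, hotel]
Final RIGHT: [hotel, golf, hotel, golf, india, hotel, golf, hotel]
i=0: L=alpha=BASE, R=hotel -> take RIGHT -> hotel
i=1: L=golf R=golf -> agree -> golf
i=2: L=india, R=hotel=BASE -> take LEFT -> india
i=3: L=delta=BASE, R=golf -> take RIGHT -> golf
i=4: L=india R=india -> agree -> india
i=5: L=alpha=BASE, R=hotel -> take RIGHT -> hotel
i=6: L=delta=BASE, R=golf -> take RIGHT -> golf
i=7: L=hotel R=hotel -> agree -> hotel
Conflict count: 0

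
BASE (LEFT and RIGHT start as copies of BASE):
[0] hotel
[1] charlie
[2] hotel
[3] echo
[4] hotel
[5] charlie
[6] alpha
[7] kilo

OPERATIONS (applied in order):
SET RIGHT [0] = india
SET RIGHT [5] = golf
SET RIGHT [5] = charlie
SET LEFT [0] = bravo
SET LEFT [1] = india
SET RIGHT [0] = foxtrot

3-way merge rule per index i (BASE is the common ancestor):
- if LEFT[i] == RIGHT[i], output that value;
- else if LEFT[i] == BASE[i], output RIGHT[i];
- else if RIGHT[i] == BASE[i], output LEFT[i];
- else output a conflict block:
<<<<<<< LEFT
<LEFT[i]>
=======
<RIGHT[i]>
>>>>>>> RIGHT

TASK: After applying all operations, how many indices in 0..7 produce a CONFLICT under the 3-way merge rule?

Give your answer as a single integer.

Answer: 1

Derivation:
Final LEFT:  [bravo, india, hotel, echo, hotel, charlie, alpha, kilo]
Final RIGHT: [foxtrot, charlie, hotel, echo, hotel, charlie, alpha, kilo]
i=0: BASE=hotel L=bravo R=foxtrot all differ -> CONFLICT
i=1: L=india, R=charlie=BASE -> take LEFT -> india
i=2: L=hotel R=hotel -> agree -> hotel
i=3: L=echo R=echo -> agree -> echo
i=4: L=hotel R=hotel -> agree -> hotel
i=5: L=charlie R=charlie -> agree -> charlie
i=6: L=alpha R=alpha -> agree -> alpha
i=7: L=kilo R=kilo -> agree -> kilo
Conflict count: 1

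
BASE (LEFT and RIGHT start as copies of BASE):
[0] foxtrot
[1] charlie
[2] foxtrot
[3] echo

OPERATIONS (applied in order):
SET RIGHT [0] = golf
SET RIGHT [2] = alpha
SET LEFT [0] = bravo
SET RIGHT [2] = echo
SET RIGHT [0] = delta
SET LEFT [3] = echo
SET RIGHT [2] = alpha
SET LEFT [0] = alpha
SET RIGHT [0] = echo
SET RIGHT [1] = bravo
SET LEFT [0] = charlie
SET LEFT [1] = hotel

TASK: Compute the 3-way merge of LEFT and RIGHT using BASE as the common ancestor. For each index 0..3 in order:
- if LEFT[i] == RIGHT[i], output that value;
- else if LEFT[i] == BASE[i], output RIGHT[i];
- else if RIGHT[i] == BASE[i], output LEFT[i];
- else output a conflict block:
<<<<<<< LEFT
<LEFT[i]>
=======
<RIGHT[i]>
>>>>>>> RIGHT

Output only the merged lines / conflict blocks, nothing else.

Answer: <<<<<<< LEFT
charlie
=======
echo
>>>>>>> RIGHT
<<<<<<< LEFT
hotel
=======
bravo
>>>>>>> RIGHT
alpha
echo

Derivation:
Final LEFT:  [charlie, hotel, foxtrot, echo]
Final RIGHT: [echo, bravo, alpha, echo]
i=0: BASE=foxtrot L=charlie R=echo all differ -> CONFLICT
i=1: BASE=charlie L=hotel R=bravo all differ -> CONFLICT
i=2: L=foxtrot=BASE, R=alpha -> take RIGHT -> alpha
i=3: L=echo R=echo -> agree -> echo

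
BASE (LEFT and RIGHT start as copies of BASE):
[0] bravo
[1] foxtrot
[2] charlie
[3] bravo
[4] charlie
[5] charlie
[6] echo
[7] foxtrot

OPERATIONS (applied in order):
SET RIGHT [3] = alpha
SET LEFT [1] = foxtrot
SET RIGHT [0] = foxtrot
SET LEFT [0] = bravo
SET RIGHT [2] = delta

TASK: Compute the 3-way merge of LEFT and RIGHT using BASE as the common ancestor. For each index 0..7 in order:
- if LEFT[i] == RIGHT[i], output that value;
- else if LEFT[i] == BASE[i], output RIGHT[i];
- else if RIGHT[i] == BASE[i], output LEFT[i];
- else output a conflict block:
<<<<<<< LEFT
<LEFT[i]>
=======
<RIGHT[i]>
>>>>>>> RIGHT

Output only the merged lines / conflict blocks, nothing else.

Answer: foxtrot
foxtrot
delta
alpha
charlie
charlie
echo
foxtrot

Derivation:
Final LEFT:  [bravo, foxtrot, charlie, bravo, charlie, charlie, echo, foxtrot]
Final RIGHT: [foxtrot, foxtrot, delta, alpha, charlie, charlie, echo, foxtrot]
i=0: L=bravo=BASE, R=foxtrot -> take RIGHT -> foxtrot
i=1: L=foxtrot R=foxtrot -> agree -> foxtrot
i=2: L=charlie=BASE, R=delta -> take RIGHT -> delta
i=3: L=bravo=BASE, R=alpha -> take RIGHT -> alpha
i=4: L=charlie R=charlie -> agree -> charlie
i=5: L=charlie R=charlie -> agree -> charlie
i=6: L=echo R=echo -> agree -> echo
i=7: L=foxtrot R=foxtrot -> agree -> foxtrot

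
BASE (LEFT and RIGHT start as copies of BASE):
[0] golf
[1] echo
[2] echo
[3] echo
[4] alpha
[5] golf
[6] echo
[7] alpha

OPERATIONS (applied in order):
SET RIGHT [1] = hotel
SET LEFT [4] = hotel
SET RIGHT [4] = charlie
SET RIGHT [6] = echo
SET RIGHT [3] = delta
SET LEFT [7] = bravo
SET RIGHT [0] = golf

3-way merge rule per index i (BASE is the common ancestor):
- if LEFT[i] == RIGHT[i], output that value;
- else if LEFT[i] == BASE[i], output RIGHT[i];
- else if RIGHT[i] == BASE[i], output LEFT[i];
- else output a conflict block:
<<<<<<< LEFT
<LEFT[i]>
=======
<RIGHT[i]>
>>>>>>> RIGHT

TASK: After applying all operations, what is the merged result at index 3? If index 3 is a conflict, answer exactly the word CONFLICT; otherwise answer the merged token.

Final LEFT:  [golf, echo, echo, echo, hotel, golf, echo, bravo]
Final RIGHT: [golf, hotel, echo, delta, charlie, golf, echo, alpha]
i=0: L=golf R=golf -> agree -> golf
i=1: L=echo=BASE, R=hotel -> take RIGHT -> hotel
i=2: L=echo R=echo -> agree -> echo
i=3: L=echo=BASE, R=delta -> take RIGHT -> delta
i=4: BASE=alpha L=hotel R=charlie all differ -> CONFLICT
i=5: L=golf R=golf -> agree -> golf
i=6: L=echo R=echo -> agree -> echo
i=7: L=bravo, R=alpha=BASE -> take LEFT -> bravo
Index 3 -> delta

Answer: delta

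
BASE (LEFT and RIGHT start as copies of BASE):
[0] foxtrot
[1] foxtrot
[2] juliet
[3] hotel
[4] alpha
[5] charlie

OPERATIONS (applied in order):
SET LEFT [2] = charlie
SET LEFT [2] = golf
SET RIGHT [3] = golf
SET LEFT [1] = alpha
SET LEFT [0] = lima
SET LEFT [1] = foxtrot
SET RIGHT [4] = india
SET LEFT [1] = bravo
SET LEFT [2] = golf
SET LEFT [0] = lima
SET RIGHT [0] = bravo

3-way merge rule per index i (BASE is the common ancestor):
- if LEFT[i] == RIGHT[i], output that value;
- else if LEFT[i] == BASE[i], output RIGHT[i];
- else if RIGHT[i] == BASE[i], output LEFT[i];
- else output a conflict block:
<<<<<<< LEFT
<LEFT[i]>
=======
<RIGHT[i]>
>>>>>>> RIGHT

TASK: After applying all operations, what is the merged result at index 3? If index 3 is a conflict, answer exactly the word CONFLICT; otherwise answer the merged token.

Answer: golf

Derivation:
Final LEFT:  [lima, bravo, golf, hotel, alpha, charlie]
Final RIGHT: [bravo, foxtrot, juliet, golf, india, charlie]
i=0: BASE=foxtrot L=lima R=bravo all differ -> CONFLICT
i=1: L=bravo, R=foxtrot=BASE -> take LEFT -> bravo
i=2: L=golf, R=juliet=BASE -> take LEFT -> golf
i=3: L=hotel=BASE, R=golf -> take RIGHT -> golf
i=4: L=alpha=BASE, R=india -> take RIGHT -> india
i=5: L=charlie R=charlie -> agree -> charlie
Index 3 -> golf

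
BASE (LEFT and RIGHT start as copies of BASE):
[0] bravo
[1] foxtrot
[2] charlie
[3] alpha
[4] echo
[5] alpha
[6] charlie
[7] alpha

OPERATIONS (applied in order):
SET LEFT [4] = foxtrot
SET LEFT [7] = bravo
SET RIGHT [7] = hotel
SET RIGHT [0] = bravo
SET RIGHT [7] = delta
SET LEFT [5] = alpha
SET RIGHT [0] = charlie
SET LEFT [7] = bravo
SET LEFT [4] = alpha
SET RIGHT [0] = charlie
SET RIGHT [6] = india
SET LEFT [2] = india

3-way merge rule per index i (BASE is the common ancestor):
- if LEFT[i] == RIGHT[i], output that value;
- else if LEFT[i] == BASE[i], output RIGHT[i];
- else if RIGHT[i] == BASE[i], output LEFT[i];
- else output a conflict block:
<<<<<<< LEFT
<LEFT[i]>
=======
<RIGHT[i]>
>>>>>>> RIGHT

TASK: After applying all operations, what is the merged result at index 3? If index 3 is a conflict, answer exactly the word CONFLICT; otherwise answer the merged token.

Final LEFT:  [bravo, foxtrot, india, alpha, alpha, alpha, charlie, bravo]
Final RIGHT: [charlie, foxtrot, charlie, alpha, echo, alpha, india, delta]
i=0: L=bravo=BASE, R=charlie -> take RIGHT -> charlie
i=1: L=foxtrot R=foxtrot -> agree -> foxtrot
i=2: L=india, R=charlie=BASE -> take LEFT -> india
i=3: L=alpha R=alpha -> agree -> alpha
i=4: L=alpha, R=echo=BASE -> take LEFT -> alpha
i=5: L=alpha R=alpha -> agree -> alpha
i=6: L=charlie=BASE, R=india -> take RIGHT -> india
i=7: BASE=alpha L=bravo R=delta all differ -> CONFLICT
Index 3 -> alpha

Answer: alpha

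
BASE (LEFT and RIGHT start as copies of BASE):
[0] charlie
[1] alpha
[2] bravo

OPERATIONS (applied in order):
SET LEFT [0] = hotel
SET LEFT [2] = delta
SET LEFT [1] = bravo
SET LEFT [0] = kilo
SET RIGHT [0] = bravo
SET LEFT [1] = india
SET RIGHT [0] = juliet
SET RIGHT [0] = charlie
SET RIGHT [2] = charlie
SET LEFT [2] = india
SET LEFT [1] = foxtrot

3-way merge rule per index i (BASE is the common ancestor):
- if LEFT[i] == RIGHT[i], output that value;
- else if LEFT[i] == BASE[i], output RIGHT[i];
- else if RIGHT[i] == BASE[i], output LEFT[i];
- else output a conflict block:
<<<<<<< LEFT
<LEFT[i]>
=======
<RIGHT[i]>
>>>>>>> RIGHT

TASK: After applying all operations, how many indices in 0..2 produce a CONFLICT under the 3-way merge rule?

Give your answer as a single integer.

Answer: 1

Derivation:
Final LEFT:  [kilo, foxtrot, india]
Final RIGHT: [charlie, alpha, charlie]
i=0: L=kilo, R=charlie=BASE -> take LEFT -> kilo
i=1: L=foxtrot, R=alpha=BASE -> take LEFT -> foxtrot
i=2: BASE=bravo L=india R=charlie all differ -> CONFLICT
Conflict count: 1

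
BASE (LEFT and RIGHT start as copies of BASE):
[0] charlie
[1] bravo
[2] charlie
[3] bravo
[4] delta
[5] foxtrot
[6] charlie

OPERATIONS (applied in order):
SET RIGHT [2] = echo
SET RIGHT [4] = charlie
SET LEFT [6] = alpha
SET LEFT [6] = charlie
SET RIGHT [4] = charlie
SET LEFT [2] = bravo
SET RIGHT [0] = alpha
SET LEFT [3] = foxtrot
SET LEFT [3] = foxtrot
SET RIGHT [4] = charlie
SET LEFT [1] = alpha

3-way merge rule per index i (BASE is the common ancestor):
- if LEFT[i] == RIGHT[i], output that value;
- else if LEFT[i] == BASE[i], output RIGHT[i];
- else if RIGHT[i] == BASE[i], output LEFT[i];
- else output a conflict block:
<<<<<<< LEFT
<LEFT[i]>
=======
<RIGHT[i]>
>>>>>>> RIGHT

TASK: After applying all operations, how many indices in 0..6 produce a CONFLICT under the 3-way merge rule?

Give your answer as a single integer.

Answer: 1

Derivation:
Final LEFT:  [charlie, alpha, bravo, foxtrot, delta, foxtrot, charlie]
Final RIGHT: [alpha, bravo, echo, bravo, charlie, foxtrot, charlie]
i=0: L=charlie=BASE, R=alpha -> take RIGHT -> alpha
i=1: L=alpha, R=bravo=BASE -> take LEFT -> alpha
i=2: BASE=charlie L=bravo R=echo all differ -> CONFLICT
i=3: L=foxtrot, R=bravo=BASE -> take LEFT -> foxtrot
i=4: L=delta=BASE, R=charlie -> take RIGHT -> charlie
i=5: L=foxtrot R=foxtrot -> agree -> foxtrot
i=6: L=charlie R=charlie -> agree -> charlie
Conflict count: 1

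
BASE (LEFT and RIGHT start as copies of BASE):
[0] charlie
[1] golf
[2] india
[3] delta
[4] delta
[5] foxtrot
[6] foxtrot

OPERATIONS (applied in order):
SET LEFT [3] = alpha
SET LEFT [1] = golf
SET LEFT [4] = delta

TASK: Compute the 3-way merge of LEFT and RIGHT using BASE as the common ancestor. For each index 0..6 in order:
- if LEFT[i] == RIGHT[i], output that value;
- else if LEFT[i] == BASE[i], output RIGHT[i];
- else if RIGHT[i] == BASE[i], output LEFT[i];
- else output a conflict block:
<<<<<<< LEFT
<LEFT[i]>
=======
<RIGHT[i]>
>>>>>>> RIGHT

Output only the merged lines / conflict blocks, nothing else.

Final LEFT:  [charlie, golf, india, alpha, delta, foxtrot, foxtrot]
Final RIGHT: [charlie, golf, india, delta, delta, foxtrot, foxtrot]
i=0: L=charlie R=charlie -> agree -> charlie
i=1: L=golf R=golf -> agree -> golf
i=2: L=india R=india -> agree -> india
i=3: L=alpha, R=delta=BASE -> take LEFT -> alpha
i=4: L=delta R=delta -> agree -> delta
i=5: L=foxtrot R=foxtrot -> agree -> foxtrot
i=6: L=foxtrot R=foxtrot -> agree -> foxtrot

Answer: charlie
golf
india
alpha
delta
foxtrot
foxtrot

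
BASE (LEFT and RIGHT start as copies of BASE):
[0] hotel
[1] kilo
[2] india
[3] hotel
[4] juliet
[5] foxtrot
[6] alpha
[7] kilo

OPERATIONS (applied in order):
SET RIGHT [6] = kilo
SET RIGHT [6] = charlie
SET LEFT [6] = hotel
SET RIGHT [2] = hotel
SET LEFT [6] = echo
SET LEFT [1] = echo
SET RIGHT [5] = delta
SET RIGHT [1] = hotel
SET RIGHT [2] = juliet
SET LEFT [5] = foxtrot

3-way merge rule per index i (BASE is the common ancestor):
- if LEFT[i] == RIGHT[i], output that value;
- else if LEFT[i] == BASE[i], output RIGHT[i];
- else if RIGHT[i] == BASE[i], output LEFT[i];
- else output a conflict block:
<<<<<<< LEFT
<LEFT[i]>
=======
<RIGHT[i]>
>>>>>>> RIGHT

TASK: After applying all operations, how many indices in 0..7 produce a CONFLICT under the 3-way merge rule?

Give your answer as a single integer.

Answer: 2

Derivation:
Final LEFT:  [hotel, echo, india, hotel, juliet, foxtrot, echo, kilo]
Final RIGHT: [hotel, hotel, juliet, hotel, juliet, delta, charlie, kilo]
i=0: L=hotel R=hotel -> agree -> hotel
i=1: BASE=kilo L=echo R=hotel all differ -> CONFLICT
i=2: L=india=BASE, R=juliet -> take RIGHT -> juliet
i=3: L=hotel R=hotel -> agree -> hotel
i=4: L=juliet R=juliet -> agree -> juliet
i=5: L=foxtrot=BASE, R=delta -> take RIGHT -> delta
i=6: BASE=alpha L=echo R=charlie all differ -> CONFLICT
i=7: L=kilo R=kilo -> agree -> kilo
Conflict count: 2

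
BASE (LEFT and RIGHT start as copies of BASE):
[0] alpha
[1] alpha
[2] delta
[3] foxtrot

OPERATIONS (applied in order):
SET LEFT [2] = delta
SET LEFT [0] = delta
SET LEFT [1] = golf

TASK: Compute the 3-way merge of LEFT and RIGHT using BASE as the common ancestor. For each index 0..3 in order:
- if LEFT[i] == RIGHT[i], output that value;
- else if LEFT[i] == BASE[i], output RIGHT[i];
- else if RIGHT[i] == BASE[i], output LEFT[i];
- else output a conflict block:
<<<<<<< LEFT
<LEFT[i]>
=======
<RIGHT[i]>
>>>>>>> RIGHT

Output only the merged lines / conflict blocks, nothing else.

Answer: delta
golf
delta
foxtrot

Derivation:
Final LEFT:  [delta, golf, delta, foxtrot]
Final RIGHT: [alpha, alpha, delta, foxtrot]
i=0: L=delta, R=alpha=BASE -> take LEFT -> delta
i=1: L=golf, R=alpha=BASE -> take LEFT -> golf
i=2: L=delta R=delta -> agree -> delta
i=3: L=foxtrot R=foxtrot -> agree -> foxtrot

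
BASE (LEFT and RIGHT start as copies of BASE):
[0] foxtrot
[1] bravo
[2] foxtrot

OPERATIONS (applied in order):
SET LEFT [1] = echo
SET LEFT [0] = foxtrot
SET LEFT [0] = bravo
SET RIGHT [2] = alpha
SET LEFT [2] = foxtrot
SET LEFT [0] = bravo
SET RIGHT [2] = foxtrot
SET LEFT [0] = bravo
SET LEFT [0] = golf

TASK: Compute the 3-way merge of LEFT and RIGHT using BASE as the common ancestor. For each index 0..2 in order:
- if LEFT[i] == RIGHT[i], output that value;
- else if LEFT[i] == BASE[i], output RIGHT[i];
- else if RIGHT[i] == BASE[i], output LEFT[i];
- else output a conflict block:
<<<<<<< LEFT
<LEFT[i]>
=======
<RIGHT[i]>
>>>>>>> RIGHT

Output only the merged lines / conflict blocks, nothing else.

Answer: golf
echo
foxtrot

Derivation:
Final LEFT:  [golf, echo, foxtrot]
Final RIGHT: [foxtrot, bravo, foxtrot]
i=0: L=golf, R=foxtrot=BASE -> take LEFT -> golf
i=1: L=echo, R=bravo=BASE -> take LEFT -> echo
i=2: L=foxtrot R=foxtrot -> agree -> foxtrot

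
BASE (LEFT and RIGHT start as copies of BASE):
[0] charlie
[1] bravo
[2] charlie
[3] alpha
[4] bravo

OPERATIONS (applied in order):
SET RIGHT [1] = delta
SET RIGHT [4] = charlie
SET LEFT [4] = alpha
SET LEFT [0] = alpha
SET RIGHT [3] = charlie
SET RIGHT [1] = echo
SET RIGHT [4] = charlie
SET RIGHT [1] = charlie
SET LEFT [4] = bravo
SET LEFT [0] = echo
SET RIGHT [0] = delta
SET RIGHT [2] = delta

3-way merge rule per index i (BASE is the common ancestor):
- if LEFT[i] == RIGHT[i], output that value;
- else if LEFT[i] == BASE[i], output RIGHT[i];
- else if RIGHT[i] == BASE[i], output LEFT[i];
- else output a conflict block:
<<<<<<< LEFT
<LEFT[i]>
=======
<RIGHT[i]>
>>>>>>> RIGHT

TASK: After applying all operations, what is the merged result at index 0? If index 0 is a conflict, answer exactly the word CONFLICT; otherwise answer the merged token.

Final LEFT:  [echo, bravo, charlie, alpha, bravo]
Final RIGHT: [delta, charlie, delta, charlie, charlie]
i=0: BASE=charlie L=echo R=delta all differ -> CONFLICT
i=1: L=bravo=BASE, R=charlie -> take RIGHT -> charlie
i=2: L=charlie=BASE, R=delta -> take RIGHT -> delta
i=3: L=alpha=BASE, R=charlie -> take RIGHT -> charlie
i=4: L=bravo=BASE, R=charlie -> take RIGHT -> charlie
Index 0 -> CONFLICT

Answer: CONFLICT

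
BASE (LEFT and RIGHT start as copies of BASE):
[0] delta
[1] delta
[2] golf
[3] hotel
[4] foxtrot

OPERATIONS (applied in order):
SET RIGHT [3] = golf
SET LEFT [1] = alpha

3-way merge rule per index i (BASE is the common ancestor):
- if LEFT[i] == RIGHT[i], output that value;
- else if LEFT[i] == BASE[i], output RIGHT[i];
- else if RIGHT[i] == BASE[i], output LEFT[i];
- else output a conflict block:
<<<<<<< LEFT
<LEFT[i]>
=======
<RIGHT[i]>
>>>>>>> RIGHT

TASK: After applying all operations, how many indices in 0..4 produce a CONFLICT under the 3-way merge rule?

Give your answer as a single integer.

Answer: 0

Derivation:
Final LEFT:  [delta, alpha, golf, hotel, foxtrot]
Final RIGHT: [delta, delta, golf, golf, foxtrot]
i=0: L=delta R=delta -> agree -> delta
i=1: L=alpha, R=delta=BASE -> take LEFT -> alpha
i=2: L=golf R=golf -> agree -> golf
i=3: L=hotel=BASE, R=golf -> take RIGHT -> golf
i=4: L=foxtrot R=foxtrot -> agree -> foxtrot
Conflict count: 0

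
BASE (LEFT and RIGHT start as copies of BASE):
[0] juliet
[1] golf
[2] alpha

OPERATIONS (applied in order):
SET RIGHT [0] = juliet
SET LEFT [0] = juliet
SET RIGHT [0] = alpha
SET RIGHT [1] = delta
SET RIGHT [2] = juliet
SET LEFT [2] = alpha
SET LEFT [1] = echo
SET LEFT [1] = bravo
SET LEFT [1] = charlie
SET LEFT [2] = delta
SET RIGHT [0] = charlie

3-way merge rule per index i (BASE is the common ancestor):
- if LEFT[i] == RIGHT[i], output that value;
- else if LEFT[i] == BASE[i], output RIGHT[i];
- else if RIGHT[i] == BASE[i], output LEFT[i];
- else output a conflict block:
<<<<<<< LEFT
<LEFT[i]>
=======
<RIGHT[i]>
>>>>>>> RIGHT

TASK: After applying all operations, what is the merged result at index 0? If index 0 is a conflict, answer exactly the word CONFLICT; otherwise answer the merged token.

Final LEFT:  [juliet, charlie, delta]
Final RIGHT: [charlie, delta, juliet]
i=0: L=juliet=BASE, R=charlie -> take RIGHT -> charlie
i=1: BASE=golf L=charlie R=delta all differ -> CONFLICT
i=2: BASE=alpha L=delta R=juliet all differ -> CONFLICT
Index 0 -> charlie

Answer: charlie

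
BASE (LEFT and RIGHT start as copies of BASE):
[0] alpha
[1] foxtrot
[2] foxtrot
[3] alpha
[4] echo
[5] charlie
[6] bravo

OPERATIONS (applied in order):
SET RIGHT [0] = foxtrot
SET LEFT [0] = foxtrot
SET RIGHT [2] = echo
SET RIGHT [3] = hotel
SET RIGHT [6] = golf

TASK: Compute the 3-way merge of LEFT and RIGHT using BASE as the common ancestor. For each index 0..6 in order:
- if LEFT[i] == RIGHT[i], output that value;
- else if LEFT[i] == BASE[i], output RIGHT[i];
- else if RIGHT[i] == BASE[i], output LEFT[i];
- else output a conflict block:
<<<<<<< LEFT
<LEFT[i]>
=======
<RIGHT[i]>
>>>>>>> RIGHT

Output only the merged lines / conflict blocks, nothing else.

Final LEFT:  [foxtrot, foxtrot, foxtrot, alpha, echo, charlie, bravo]
Final RIGHT: [foxtrot, foxtrot, echo, hotel, echo, charlie, golf]
i=0: L=foxtrot R=foxtrot -> agree -> foxtrot
i=1: L=foxtrot R=foxtrot -> agree -> foxtrot
i=2: L=foxtrot=BASE, R=echo -> take RIGHT -> echo
i=3: L=alpha=BASE, R=hotel -> take RIGHT -> hotel
i=4: L=echo R=echo -> agree -> echo
i=5: L=charlie R=charlie -> agree -> charlie
i=6: L=bravo=BASE, R=golf -> take RIGHT -> golf

Answer: foxtrot
foxtrot
echo
hotel
echo
charlie
golf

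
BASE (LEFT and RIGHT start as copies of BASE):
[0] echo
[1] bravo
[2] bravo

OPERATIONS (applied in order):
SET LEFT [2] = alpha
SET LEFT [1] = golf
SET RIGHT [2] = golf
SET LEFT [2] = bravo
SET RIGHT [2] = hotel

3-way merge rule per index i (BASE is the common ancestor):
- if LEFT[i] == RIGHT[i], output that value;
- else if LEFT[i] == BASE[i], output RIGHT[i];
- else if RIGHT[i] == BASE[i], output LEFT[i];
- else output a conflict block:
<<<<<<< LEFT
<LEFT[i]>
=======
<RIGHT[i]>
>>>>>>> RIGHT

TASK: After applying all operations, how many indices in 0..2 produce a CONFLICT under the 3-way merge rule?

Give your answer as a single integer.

Final LEFT:  [echo, golf, bravo]
Final RIGHT: [echo, bravo, hotel]
i=0: L=echo R=echo -> agree -> echo
i=1: L=golf, R=bravo=BASE -> take LEFT -> golf
i=2: L=bravo=BASE, R=hotel -> take RIGHT -> hotel
Conflict count: 0

Answer: 0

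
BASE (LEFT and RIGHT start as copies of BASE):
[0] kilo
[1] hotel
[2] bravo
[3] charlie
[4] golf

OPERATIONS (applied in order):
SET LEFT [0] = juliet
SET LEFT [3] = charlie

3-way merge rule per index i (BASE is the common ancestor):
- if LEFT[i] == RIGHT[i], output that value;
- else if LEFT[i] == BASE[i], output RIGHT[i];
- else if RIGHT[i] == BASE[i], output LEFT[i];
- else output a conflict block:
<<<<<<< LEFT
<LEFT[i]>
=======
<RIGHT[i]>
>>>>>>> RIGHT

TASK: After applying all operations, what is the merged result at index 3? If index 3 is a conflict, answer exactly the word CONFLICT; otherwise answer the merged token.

Final LEFT:  [juliet, hotel, bravo, charlie, golf]
Final RIGHT: [kilo, hotel, bravo, charlie, golf]
i=0: L=juliet, R=kilo=BASE -> take LEFT -> juliet
i=1: L=hotel R=hotel -> agree -> hotel
i=2: L=bravo R=bravo -> agree -> bravo
i=3: L=charlie R=charlie -> agree -> charlie
i=4: L=golf R=golf -> agree -> golf
Index 3 -> charlie

Answer: charlie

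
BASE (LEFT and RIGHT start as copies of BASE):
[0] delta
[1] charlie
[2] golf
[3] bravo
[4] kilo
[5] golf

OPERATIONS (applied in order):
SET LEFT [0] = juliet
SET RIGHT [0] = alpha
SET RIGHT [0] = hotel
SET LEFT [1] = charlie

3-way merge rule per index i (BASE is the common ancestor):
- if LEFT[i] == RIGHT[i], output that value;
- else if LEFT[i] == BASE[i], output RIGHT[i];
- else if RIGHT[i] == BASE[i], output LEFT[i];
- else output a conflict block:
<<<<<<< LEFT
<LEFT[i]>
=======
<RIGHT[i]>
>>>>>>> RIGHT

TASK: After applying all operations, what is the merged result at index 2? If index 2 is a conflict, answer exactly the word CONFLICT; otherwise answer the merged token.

Final LEFT:  [juliet, charlie, golf, bravo, kilo, golf]
Final RIGHT: [hotel, charlie, golf, bravo, kilo, golf]
i=0: BASE=delta L=juliet R=hotel all differ -> CONFLICT
i=1: L=charlie R=charlie -> agree -> charlie
i=2: L=golf R=golf -> agree -> golf
i=3: L=bravo R=bravo -> agree -> bravo
i=4: L=kilo R=kilo -> agree -> kilo
i=5: L=golf R=golf -> agree -> golf
Index 2 -> golf

Answer: golf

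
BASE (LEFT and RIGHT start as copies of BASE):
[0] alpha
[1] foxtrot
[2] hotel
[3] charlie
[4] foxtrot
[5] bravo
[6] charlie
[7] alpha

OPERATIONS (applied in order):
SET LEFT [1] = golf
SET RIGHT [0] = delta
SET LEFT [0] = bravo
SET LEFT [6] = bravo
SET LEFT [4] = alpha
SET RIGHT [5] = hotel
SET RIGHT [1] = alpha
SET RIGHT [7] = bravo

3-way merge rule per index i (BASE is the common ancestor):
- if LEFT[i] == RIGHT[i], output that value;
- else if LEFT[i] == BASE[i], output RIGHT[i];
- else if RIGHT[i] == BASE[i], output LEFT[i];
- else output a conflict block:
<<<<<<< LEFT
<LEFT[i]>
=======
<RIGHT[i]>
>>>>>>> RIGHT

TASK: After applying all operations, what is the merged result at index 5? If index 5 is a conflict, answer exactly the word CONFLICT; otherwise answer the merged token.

Answer: hotel

Derivation:
Final LEFT:  [bravo, golf, hotel, charlie, alpha, bravo, bravo, alpha]
Final RIGHT: [delta, alpha, hotel, charlie, foxtrot, hotel, charlie, bravo]
i=0: BASE=alpha L=bravo R=delta all differ -> CONFLICT
i=1: BASE=foxtrot L=golf R=alpha all differ -> CONFLICT
i=2: L=hotel R=hotel -> agree -> hotel
i=3: L=charlie R=charlie -> agree -> charlie
i=4: L=alpha, R=foxtrot=BASE -> take LEFT -> alpha
i=5: L=bravo=BASE, R=hotel -> take RIGHT -> hotel
i=6: L=bravo, R=charlie=BASE -> take LEFT -> bravo
i=7: L=alpha=BASE, R=bravo -> take RIGHT -> bravo
Index 5 -> hotel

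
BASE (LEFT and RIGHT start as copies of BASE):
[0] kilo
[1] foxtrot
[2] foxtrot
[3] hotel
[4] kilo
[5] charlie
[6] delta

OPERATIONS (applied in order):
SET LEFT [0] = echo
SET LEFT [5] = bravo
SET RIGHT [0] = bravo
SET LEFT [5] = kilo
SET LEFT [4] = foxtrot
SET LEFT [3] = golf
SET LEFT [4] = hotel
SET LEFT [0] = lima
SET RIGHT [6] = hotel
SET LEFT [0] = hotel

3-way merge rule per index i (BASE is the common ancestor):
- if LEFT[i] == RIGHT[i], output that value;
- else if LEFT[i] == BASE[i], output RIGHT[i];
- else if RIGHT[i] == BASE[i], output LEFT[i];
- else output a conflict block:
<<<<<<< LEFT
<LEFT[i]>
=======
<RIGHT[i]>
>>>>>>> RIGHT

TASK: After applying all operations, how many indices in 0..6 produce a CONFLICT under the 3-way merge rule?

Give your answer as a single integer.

Final LEFT:  [hotel, foxtrot, foxtrot, golf, hotel, kilo, delta]
Final RIGHT: [bravo, foxtrot, foxtrot, hotel, kilo, charlie, hotel]
i=0: BASE=kilo L=hotel R=bravo all differ -> CONFLICT
i=1: L=foxtrot R=foxtrot -> agree -> foxtrot
i=2: L=foxtrot R=foxtrot -> agree -> foxtrot
i=3: L=golf, R=hotel=BASE -> take LEFT -> golf
i=4: L=hotel, R=kilo=BASE -> take LEFT -> hotel
i=5: L=kilo, R=charlie=BASE -> take LEFT -> kilo
i=6: L=delta=BASE, R=hotel -> take RIGHT -> hotel
Conflict count: 1

Answer: 1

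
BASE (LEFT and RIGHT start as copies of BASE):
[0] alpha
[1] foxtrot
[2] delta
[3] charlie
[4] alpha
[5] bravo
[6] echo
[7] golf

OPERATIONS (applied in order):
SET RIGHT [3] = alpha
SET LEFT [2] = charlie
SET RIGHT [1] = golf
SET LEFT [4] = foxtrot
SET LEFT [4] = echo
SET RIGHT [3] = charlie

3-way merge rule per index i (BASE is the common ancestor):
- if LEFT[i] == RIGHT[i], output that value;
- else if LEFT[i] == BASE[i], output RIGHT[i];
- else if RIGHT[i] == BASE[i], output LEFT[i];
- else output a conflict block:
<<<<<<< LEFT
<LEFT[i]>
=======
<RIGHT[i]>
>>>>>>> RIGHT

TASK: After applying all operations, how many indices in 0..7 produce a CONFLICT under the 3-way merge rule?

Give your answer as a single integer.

Final LEFT:  [alpha, foxtrot, charlie, charlie, echo, bravo, echo, golf]
Final RIGHT: [alpha, golf, delta, charlie, alpha, bravo, echo, golf]
i=0: L=alpha R=alpha -> agree -> alpha
i=1: L=foxtrot=BASE, R=golf -> take RIGHT -> golf
i=2: L=charlie, R=delta=BASE -> take LEFT -> charlie
i=3: L=charlie R=charlie -> agree -> charlie
i=4: L=echo, R=alpha=BASE -> take LEFT -> echo
i=5: L=bravo R=bravo -> agree -> bravo
i=6: L=echo R=echo -> agree -> echo
i=7: L=golf R=golf -> agree -> golf
Conflict count: 0

Answer: 0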